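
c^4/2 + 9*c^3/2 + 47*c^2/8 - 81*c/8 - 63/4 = (c/2 + 1)*(c - 3/2)*(c + 3/2)*(c + 7)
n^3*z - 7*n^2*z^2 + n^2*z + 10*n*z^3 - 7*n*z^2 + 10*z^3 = (n - 5*z)*(n - 2*z)*(n*z + z)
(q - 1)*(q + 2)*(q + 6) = q^3 + 7*q^2 + 4*q - 12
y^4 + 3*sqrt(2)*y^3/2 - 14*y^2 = y^2*(y - 2*sqrt(2))*(y + 7*sqrt(2)/2)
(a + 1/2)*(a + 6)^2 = a^3 + 25*a^2/2 + 42*a + 18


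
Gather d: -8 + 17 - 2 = 7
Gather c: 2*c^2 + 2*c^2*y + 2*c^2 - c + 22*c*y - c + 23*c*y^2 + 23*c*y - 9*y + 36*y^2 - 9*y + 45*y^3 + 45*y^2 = c^2*(2*y + 4) + c*(23*y^2 + 45*y - 2) + 45*y^3 + 81*y^2 - 18*y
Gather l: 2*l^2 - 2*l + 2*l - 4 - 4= 2*l^2 - 8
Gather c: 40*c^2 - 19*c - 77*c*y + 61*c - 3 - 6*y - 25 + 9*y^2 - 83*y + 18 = 40*c^2 + c*(42 - 77*y) + 9*y^2 - 89*y - 10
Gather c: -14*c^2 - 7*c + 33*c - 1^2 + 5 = -14*c^2 + 26*c + 4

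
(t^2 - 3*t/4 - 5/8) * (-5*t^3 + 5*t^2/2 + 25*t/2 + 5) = -5*t^5 + 25*t^4/4 + 55*t^3/4 - 95*t^2/16 - 185*t/16 - 25/8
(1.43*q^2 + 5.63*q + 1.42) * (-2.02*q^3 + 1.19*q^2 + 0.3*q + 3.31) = -2.8886*q^5 - 9.6709*q^4 + 4.2603*q^3 + 8.1121*q^2 + 19.0613*q + 4.7002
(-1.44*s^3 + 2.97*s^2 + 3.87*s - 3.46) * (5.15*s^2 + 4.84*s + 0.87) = -7.416*s^5 + 8.3259*s^4 + 33.0525*s^3 + 3.4957*s^2 - 13.3795*s - 3.0102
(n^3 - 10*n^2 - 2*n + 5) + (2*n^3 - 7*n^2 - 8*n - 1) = 3*n^3 - 17*n^2 - 10*n + 4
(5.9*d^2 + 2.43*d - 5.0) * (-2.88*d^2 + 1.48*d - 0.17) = -16.992*d^4 + 1.7336*d^3 + 16.9934*d^2 - 7.8131*d + 0.85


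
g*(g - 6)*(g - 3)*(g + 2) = g^4 - 7*g^3 + 36*g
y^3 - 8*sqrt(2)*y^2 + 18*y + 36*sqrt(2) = (y - 6*sqrt(2))*(y - 3*sqrt(2))*(y + sqrt(2))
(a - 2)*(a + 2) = a^2 - 4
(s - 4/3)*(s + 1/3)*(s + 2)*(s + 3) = s^4 + 4*s^3 + 5*s^2/9 - 74*s/9 - 8/3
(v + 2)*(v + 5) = v^2 + 7*v + 10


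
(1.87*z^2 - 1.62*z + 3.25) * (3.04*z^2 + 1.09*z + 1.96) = 5.6848*z^4 - 2.8865*z^3 + 11.7794*z^2 + 0.3673*z + 6.37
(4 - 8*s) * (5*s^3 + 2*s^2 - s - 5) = -40*s^4 + 4*s^3 + 16*s^2 + 36*s - 20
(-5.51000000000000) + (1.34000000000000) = -4.17000000000000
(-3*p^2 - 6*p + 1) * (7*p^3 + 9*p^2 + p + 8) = -21*p^5 - 69*p^4 - 50*p^3 - 21*p^2 - 47*p + 8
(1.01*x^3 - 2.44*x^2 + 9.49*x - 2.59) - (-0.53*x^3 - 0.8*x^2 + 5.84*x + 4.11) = 1.54*x^3 - 1.64*x^2 + 3.65*x - 6.7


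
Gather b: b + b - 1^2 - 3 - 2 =2*b - 6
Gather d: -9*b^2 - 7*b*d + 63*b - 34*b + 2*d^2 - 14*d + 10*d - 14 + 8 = -9*b^2 + 29*b + 2*d^2 + d*(-7*b - 4) - 6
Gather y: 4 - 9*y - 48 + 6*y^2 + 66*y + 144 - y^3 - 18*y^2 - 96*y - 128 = -y^3 - 12*y^2 - 39*y - 28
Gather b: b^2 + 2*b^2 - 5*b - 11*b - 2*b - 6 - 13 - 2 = 3*b^2 - 18*b - 21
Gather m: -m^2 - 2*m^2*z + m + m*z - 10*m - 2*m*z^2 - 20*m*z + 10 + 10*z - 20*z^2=m^2*(-2*z - 1) + m*(-2*z^2 - 19*z - 9) - 20*z^2 + 10*z + 10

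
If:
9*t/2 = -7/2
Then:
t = -7/9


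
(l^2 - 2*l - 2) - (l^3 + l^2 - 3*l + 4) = -l^3 + l - 6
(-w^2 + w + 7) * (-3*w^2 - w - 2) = 3*w^4 - 2*w^3 - 20*w^2 - 9*w - 14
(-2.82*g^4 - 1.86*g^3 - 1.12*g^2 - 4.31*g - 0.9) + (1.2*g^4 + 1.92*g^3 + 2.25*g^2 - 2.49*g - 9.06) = -1.62*g^4 + 0.0599999999999998*g^3 + 1.13*g^2 - 6.8*g - 9.96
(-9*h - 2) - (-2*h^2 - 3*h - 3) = 2*h^2 - 6*h + 1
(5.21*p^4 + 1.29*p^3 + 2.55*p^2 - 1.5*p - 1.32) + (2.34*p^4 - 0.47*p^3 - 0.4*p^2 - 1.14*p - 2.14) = 7.55*p^4 + 0.82*p^3 + 2.15*p^2 - 2.64*p - 3.46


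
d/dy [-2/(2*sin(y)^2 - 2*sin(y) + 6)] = (2*sin(y) - 1)*cos(y)/(sin(y)^2 - sin(y) + 3)^2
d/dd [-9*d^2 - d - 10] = -18*d - 1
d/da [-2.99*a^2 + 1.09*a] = 1.09 - 5.98*a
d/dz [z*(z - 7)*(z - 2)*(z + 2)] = 4*z^3 - 21*z^2 - 8*z + 28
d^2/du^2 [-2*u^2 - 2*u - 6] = -4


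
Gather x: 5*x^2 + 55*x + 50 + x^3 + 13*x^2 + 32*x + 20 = x^3 + 18*x^2 + 87*x + 70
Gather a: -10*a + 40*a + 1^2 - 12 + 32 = 30*a + 21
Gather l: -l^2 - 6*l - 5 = -l^2 - 6*l - 5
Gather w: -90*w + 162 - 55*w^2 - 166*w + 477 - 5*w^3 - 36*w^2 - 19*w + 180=-5*w^3 - 91*w^2 - 275*w + 819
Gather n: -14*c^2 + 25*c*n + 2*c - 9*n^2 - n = -14*c^2 + 2*c - 9*n^2 + n*(25*c - 1)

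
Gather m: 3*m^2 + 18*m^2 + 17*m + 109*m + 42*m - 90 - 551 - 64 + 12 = 21*m^2 + 168*m - 693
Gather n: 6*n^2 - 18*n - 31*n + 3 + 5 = 6*n^2 - 49*n + 8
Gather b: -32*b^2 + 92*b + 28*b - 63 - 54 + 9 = -32*b^2 + 120*b - 108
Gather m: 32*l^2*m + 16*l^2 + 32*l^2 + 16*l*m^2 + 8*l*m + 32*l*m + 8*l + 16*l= 48*l^2 + 16*l*m^2 + 24*l + m*(32*l^2 + 40*l)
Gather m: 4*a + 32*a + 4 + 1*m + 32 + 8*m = 36*a + 9*m + 36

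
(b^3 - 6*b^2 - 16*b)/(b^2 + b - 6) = b*(b^2 - 6*b - 16)/(b^2 + b - 6)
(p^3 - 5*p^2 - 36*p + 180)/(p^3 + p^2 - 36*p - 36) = (p - 5)/(p + 1)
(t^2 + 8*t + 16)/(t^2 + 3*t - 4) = (t + 4)/(t - 1)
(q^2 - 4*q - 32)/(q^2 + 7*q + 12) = (q - 8)/(q + 3)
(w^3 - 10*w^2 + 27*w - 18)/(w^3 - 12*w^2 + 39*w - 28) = (w^2 - 9*w + 18)/(w^2 - 11*w + 28)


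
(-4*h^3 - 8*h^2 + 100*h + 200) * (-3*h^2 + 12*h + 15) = 12*h^5 - 24*h^4 - 456*h^3 + 480*h^2 + 3900*h + 3000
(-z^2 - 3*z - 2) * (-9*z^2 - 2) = 9*z^4 + 27*z^3 + 20*z^2 + 6*z + 4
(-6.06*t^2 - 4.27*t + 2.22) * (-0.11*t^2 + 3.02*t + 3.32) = 0.6666*t^4 - 17.8315*t^3 - 33.2588*t^2 - 7.472*t + 7.3704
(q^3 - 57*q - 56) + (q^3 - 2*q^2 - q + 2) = 2*q^3 - 2*q^2 - 58*q - 54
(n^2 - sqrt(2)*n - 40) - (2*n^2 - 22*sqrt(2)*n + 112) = -n^2 + 21*sqrt(2)*n - 152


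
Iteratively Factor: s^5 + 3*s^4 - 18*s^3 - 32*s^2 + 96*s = (s - 2)*(s^4 + 5*s^3 - 8*s^2 - 48*s) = s*(s - 2)*(s^3 + 5*s^2 - 8*s - 48) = s*(s - 2)*(s + 4)*(s^2 + s - 12) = s*(s - 3)*(s - 2)*(s + 4)*(s + 4)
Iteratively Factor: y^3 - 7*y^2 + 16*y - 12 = (y - 3)*(y^2 - 4*y + 4) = (y - 3)*(y - 2)*(y - 2)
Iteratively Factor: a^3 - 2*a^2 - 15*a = (a + 3)*(a^2 - 5*a) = (a - 5)*(a + 3)*(a)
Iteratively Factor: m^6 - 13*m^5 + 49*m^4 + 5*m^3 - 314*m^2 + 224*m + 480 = (m - 5)*(m^5 - 8*m^4 + 9*m^3 + 50*m^2 - 64*m - 96) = (m - 5)*(m + 2)*(m^4 - 10*m^3 + 29*m^2 - 8*m - 48) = (m - 5)*(m - 4)*(m + 2)*(m^3 - 6*m^2 + 5*m + 12) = (m - 5)*(m - 4)*(m + 1)*(m + 2)*(m^2 - 7*m + 12) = (m - 5)*(m - 4)^2*(m + 1)*(m + 2)*(m - 3)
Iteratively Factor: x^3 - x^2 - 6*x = (x - 3)*(x^2 + 2*x) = x*(x - 3)*(x + 2)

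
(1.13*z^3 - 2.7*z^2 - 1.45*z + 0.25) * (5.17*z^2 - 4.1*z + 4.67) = 5.8421*z^5 - 18.592*z^4 + 8.8506*z^3 - 5.3715*z^2 - 7.7965*z + 1.1675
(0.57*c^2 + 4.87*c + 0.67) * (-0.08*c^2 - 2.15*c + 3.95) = -0.0456*c^4 - 1.6151*c^3 - 8.2726*c^2 + 17.796*c + 2.6465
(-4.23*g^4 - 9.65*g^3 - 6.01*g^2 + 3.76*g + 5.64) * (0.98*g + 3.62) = -4.1454*g^5 - 24.7696*g^4 - 40.8228*g^3 - 18.0714*g^2 + 19.1384*g + 20.4168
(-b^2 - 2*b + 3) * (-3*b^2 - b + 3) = 3*b^4 + 7*b^3 - 10*b^2 - 9*b + 9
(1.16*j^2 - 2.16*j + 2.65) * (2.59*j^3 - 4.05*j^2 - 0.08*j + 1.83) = 3.0044*j^5 - 10.2924*j^4 + 15.5187*j^3 - 8.4369*j^2 - 4.1648*j + 4.8495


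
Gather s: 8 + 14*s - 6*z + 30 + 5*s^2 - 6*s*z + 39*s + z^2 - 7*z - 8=5*s^2 + s*(53 - 6*z) + z^2 - 13*z + 30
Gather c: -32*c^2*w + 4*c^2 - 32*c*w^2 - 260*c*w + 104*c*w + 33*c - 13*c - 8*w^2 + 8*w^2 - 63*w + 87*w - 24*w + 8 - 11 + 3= c^2*(4 - 32*w) + c*(-32*w^2 - 156*w + 20)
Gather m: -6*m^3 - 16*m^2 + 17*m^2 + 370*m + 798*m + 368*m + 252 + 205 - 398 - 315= -6*m^3 + m^2 + 1536*m - 256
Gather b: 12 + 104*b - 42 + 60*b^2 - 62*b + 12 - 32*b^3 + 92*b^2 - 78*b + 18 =-32*b^3 + 152*b^2 - 36*b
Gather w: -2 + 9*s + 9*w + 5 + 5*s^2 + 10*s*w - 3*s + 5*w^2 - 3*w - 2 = 5*s^2 + 6*s + 5*w^2 + w*(10*s + 6) + 1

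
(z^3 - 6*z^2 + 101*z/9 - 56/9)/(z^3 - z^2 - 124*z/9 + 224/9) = (z - 1)/(z + 4)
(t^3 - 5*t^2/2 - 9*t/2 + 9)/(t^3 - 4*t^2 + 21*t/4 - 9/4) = 2*(t^2 - t - 6)/(2*t^2 - 5*t + 3)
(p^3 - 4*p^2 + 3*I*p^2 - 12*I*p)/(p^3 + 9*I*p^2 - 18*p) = (p - 4)/(p + 6*I)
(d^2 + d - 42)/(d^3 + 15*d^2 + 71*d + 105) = (d - 6)/(d^2 + 8*d + 15)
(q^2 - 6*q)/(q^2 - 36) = q/(q + 6)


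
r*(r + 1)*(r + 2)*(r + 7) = r^4 + 10*r^3 + 23*r^2 + 14*r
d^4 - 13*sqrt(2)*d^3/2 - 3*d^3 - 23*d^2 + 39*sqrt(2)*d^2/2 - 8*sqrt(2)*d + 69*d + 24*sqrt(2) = (d - 3)*(d - 8*sqrt(2))*(sqrt(2)*d/2 + 1)*(sqrt(2)*d + 1)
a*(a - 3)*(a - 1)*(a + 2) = a^4 - 2*a^3 - 5*a^2 + 6*a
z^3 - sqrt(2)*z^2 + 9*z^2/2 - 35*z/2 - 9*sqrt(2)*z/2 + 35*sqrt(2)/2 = (z - 5/2)*(z + 7)*(z - sqrt(2))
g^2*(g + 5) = g^3 + 5*g^2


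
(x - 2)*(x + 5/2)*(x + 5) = x^3 + 11*x^2/2 - 5*x/2 - 25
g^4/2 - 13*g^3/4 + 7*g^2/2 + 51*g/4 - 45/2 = (g/2 + 1)*(g - 3)^2*(g - 5/2)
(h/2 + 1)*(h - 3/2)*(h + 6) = h^3/2 + 13*h^2/4 - 9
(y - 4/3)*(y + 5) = y^2 + 11*y/3 - 20/3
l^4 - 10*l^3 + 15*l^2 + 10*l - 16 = (l - 8)*(l - 2)*(l - 1)*(l + 1)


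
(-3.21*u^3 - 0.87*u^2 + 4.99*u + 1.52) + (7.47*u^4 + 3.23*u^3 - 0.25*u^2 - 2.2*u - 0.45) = 7.47*u^4 + 0.02*u^3 - 1.12*u^2 + 2.79*u + 1.07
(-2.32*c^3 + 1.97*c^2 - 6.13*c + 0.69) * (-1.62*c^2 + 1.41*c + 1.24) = 3.7584*c^5 - 6.4626*c^4 + 9.8315*c^3 - 7.3183*c^2 - 6.6283*c + 0.8556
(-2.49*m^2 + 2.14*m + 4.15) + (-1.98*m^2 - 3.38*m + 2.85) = -4.47*m^2 - 1.24*m + 7.0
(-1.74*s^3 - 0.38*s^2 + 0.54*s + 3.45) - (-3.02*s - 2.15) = -1.74*s^3 - 0.38*s^2 + 3.56*s + 5.6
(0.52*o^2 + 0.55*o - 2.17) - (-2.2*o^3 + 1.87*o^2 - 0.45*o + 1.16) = 2.2*o^3 - 1.35*o^2 + 1.0*o - 3.33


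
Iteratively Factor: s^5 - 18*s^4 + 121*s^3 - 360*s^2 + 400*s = (s - 4)*(s^4 - 14*s^3 + 65*s^2 - 100*s) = s*(s - 4)*(s^3 - 14*s^2 + 65*s - 100) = s*(s - 5)*(s - 4)*(s^2 - 9*s + 20) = s*(s - 5)^2*(s - 4)*(s - 4)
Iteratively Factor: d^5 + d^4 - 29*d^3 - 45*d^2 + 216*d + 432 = (d + 3)*(d^4 - 2*d^3 - 23*d^2 + 24*d + 144) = (d - 4)*(d + 3)*(d^3 + 2*d^2 - 15*d - 36) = (d - 4)*(d + 3)^2*(d^2 - d - 12) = (d - 4)^2*(d + 3)^2*(d + 3)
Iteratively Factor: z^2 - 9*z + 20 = (z - 4)*(z - 5)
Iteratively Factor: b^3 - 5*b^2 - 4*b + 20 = (b + 2)*(b^2 - 7*b + 10) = (b - 2)*(b + 2)*(b - 5)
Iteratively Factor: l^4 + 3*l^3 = (l)*(l^3 + 3*l^2) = l*(l + 3)*(l^2) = l^2*(l + 3)*(l)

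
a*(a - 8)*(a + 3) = a^3 - 5*a^2 - 24*a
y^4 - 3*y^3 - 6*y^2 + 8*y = y*(y - 4)*(y - 1)*(y + 2)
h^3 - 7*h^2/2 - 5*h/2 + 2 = (h - 4)*(h - 1/2)*(h + 1)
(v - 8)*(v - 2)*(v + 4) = v^3 - 6*v^2 - 24*v + 64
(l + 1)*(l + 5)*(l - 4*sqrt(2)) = l^3 - 4*sqrt(2)*l^2 + 6*l^2 - 24*sqrt(2)*l + 5*l - 20*sqrt(2)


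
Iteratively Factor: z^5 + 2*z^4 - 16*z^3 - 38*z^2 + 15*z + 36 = (z + 3)*(z^4 - z^3 - 13*z^2 + z + 12) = (z - 1)*(z + 3)*(z^3 - 13*z - 12) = (z - 1)*(z + 1)*(z + 3)*(z^2 - z - 12) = (z - 1)*(z + 1)*(z + 3)^2*(z - 4)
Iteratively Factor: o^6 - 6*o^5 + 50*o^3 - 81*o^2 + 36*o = (o + 3)*(o^5 - 9*o^4 + 27*o^3 - 31*o^2 + 12*o) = (o - 1)*(o + 3)*(o^4 - 8*o^3 + 19*o^2 - 12*o) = (o - 3)*(o - 1)*(o + 3)*(o^3 - 5*o^2 + 4*o) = o*(o - 3)*(o - 1)*(o + 3)*(o^2 - 5*o + 4) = o*(o - 4)*(o - 3)*(o - 1)*(o + 3)*(o - 1)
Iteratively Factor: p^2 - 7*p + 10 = (p - 2)*(p - 5)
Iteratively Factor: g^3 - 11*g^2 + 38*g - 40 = (g - 5)*(g^2 - 6*g + 8) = (g - 5)*(g - 2)*(g - 4)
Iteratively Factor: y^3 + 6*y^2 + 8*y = (y + 2)*(y^2 + 4*y) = (y + 2)*(y + 4)*(y)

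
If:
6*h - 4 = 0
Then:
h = 2/3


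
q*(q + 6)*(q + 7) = q^3 + 13*q^2 + 42*q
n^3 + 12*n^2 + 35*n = n*(n + 5)*(n + 7)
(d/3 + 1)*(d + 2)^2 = d^3/3 + 7*d^2/3 + 16*d/3 + 4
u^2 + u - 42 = (u - 6)*(u + 7)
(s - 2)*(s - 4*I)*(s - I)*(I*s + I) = I*s^4 + 5*s^3 - I*s^3 - 5*s^2 - 6*I*s^2 - 10*s + 4*I*s + 8*I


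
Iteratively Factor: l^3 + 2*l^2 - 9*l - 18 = (l + 3)*(l^2 - l - 6) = (l + 2)*(l + 3)*(l - 3)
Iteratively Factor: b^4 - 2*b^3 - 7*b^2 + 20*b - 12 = (b - 2)*(b^3 - 7*b + 6) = (b - 2)*(b + 3)*(b^2 - 3*b + 2) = (b - 2)^2*(b + 3)*(b - 1)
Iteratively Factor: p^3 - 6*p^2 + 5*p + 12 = (p - 3)*(p^2 - 3*p - 4) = (p - 4)*(p - 3)*(p + 1)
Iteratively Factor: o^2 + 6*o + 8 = (o + 2)*(o + 4)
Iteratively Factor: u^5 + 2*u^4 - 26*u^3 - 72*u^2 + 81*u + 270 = (u - 2)*(u^4 + 4*u^3 - 18*u^2 - 108*u - 135) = (u - 2)*(u + 3)*(u^3 + u^2 - 21*u - 45) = (u - 2)*(u + 3)^2*(u^2 - 2*u - 15) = (u - 2)*(u + 3)^3*(u - 5)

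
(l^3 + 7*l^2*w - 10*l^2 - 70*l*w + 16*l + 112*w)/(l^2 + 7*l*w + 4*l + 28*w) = (l^2 - 10*l + 16)/(l + 4)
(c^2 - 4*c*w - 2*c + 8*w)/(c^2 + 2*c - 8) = (c - 4*w)/(c + 4)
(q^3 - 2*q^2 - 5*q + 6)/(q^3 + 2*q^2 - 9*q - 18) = (q - 1)/(q + 3)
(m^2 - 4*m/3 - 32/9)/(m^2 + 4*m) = (9*m^2 - 12*m - 32)/(9*m*(m + 4))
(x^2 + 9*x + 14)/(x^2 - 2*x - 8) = (x + 7)/(x - 4)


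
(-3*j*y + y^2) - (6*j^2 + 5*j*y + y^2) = -6*j^2 - 8*j*y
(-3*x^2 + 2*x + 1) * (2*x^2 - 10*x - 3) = -6*x^4 + 34*x^3 - 9*x^2 - 16*x - 3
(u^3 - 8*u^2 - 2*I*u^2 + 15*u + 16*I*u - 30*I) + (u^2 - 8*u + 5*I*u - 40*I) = u^3 - 7*u^2 - 2*I*u^2 + 7*u + 21*I*u - 70*I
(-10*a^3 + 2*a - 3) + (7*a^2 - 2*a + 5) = -10*a^3 + 7*a^2 + 2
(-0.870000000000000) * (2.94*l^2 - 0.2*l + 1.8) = -2.5578*l^2 + 0.174*l - 1.566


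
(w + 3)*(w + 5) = w^2 + 8*w + 15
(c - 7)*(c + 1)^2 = c^3 - 5*c^2 - 13*c - 7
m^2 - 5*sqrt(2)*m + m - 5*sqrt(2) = (m + 1)*(m - 5*sqrt(2))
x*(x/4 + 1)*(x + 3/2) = x^3/4 + 11*x^2/8 + 3*x/2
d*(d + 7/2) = d^2 + 7*d/2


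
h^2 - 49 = (h - 7)*(h + 7)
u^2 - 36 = (u - 6)*(u + 6)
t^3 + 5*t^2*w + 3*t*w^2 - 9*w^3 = (t - w)*(t + 3*w)^2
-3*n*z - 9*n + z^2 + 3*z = (-3*n + z)*(z + 3)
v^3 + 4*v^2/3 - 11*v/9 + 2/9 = (v - 1/3)^2*(v + 2)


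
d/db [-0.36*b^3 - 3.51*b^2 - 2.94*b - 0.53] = -1.08*b^2 - 7.02*b - 2.94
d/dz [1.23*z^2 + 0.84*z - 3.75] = 2.46*z + 0.84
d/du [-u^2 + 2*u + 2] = 2 - 2*u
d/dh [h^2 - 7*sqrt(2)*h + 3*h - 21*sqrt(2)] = 2*h - 7*sqrt(2) + 3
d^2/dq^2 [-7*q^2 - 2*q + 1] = -14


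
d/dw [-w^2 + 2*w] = 2 - 2*w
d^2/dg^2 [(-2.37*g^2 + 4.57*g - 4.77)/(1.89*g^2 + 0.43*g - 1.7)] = (36.501192*g^3 - 147.922362*g^2 + 64.840986*g - 39.433226)/(6.751269*g^6 + 4.608009*g^5 - 17.169327*g^4 - 8.210033*g^3 + 15.44331*g^2 + 3.7281*g - 4.913)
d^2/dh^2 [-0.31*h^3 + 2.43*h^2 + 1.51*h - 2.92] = 4.86 - 1.86*h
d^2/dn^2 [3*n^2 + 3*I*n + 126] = 6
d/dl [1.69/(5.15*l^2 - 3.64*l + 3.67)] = (6.1516 - 17.407*l)/(5.15*l^2 - 3.64*l + 3.67)^2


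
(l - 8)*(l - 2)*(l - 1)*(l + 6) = l^4 - 5*l^3 - 40*l^2 + 140*l - 96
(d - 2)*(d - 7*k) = d^2 - 7*d*k - 2*d + 14*k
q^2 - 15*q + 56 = (q - 8)*(q - 7)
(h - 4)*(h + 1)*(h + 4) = h^3 + h^2 - 16*h - 16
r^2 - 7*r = r*(r - 7)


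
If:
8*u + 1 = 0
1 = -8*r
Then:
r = -1/8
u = -1/8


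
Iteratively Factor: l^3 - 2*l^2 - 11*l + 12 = (l - 4)*(l^2 + 2*l - 3) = (l - 4)*(l - 1)*(l + 3)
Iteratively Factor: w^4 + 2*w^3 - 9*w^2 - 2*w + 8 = (w - 1)*(w^3 + 3*w^2 - 6*w - 8) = (w - 1)*(w + 1)*(w^2 + 2*w - 8) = (w - 1)*(w + 1)*(w + 4)*(w - 2)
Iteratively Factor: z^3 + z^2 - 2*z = (z)*(z^2 + z - 2) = z*(z + 2)*(z - 1)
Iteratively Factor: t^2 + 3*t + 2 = (t + 1)*(t + 2)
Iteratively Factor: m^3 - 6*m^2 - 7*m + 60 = (m + 3)*(m^2 - 9*m + 20) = (m - 5)*(m + 3)*(m - 4)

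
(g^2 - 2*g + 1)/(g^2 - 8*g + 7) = (g - 1)/(g - 7)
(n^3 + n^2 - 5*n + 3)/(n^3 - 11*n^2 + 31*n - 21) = (n^2 + 2*n - 3)/(n^2 - 10*n + 21)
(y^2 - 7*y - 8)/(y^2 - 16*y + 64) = (y + 1)/(y - 8)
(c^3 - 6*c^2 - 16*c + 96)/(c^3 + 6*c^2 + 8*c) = (c^2 - 10*c + 24)/(c*(c + 2))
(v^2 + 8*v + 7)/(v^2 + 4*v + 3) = (v + 7)/(v + 3)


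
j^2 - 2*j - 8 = (j - 4)*(j + 2)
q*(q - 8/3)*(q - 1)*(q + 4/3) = q^4 - 7*q^3/3 - 20*q^2/9 + 32*q/9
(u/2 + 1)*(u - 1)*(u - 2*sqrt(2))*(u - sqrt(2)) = u^4/2 - 3*sqrt(2)*u^3/2 + u^3/2 - 3*sqrt(2)*u^2/2 + u^2 + 2*u + 3*sqrt(2)*u - 4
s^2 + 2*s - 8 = (s - 2)*(s + 4)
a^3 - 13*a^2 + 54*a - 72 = (a - 6)*(a - 4)*(a - 3)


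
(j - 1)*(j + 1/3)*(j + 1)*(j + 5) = j^4 + 16*j^3/3 + 2*j^2/3 - 16*j/3 - 5/3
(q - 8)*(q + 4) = q^2 - 4*q - 32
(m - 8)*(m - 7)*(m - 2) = m^3 - 17*m^2 + 86*m - 112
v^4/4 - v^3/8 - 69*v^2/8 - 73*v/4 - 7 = (v/4 + 1)*(v - 7)*(v + 1/2)*(v + 2)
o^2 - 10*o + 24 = (o - 6)*(o - 4)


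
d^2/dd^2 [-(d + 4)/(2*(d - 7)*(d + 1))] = (-d^3 - 12*d^2 + 51*d - 130)/(d^6 - 18*d^5 + 87*d^4 + 36*d^3 - 609*d^2 - 882*d - 343)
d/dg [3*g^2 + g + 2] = 6*g + 1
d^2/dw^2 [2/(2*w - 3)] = 16/(2*w - 3)^3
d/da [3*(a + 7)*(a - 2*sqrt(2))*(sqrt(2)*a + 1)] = 9*sqrt(2)*a^2 - 18*a + 42*sqrt(2)*a - 63 - 6*sqrt(2)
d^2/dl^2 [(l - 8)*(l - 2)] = 2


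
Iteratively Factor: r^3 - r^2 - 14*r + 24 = (r - 2)*(r^2 + r - 12) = (r - 3)*(r - 2)*(r + 4)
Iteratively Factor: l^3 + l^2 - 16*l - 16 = (l + 1)*(l^2 - 16) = (l + 1)*(l + 4)*(l - 4)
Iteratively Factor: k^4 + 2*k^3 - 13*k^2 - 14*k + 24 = (k + 2)*(k^3 - 13*k + 12) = (k - 3)*(k + 2)*(k^2 + 3*k - 4) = (k - 3)*(k - 1)*(k + 2)*(k + 4)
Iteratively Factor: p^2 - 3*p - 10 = (p + 2)*(p - 5)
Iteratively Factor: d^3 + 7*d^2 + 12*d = (d + 4)*(d^2 + 3*d) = (d + 3)*(d + 4)*(d)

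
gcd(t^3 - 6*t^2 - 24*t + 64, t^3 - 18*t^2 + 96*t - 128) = t^2 - 10*t + 16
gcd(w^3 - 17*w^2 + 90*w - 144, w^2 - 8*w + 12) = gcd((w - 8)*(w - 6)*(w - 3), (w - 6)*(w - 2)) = w - 6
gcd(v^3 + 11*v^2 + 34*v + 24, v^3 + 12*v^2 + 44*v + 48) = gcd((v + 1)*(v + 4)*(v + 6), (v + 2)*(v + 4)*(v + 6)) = v^2 + 10*v + 24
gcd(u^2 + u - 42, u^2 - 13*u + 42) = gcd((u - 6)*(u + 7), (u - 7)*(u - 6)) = u - 6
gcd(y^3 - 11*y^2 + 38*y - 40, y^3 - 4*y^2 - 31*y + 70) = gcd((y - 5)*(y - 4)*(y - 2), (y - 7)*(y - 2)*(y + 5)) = y - 2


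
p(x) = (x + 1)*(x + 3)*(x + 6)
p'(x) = (x + 1)*(x + 3) + (x + 1)*(x + 6) + (x + 3)*(x + 6) = 3*x^2 + 20*x + 27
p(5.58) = 653.77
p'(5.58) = 232.01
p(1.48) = 83.11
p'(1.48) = 63.17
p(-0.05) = 16.67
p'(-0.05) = 26.01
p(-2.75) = -1.42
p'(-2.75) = -5.31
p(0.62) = 38.82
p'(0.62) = 40.55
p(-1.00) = 0.00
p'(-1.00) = 10.00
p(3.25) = 245.70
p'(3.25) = 123.69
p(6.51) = 893.47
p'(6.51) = 284.34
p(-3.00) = 0.00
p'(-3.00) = -6.00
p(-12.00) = -594.00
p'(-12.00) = 219.00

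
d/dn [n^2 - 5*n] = 2*n - 5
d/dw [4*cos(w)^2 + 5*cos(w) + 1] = -(8*cos(w) + 5)*sin(w)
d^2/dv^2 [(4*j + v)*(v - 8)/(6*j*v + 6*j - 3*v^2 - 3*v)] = 2*((4*j + v)*(v - 8)*(-2*j + 2*v + 1)^2 + ((4*j + v)*(v - 8) + (4*j + v)*(-2*j + 2*v + 1) + (v - 8)*(-2*j + 2*v + 1))*(2*j*v + 2*j - v^2 - v) + (2*j*v + 2*j - v^2 - v)^2)/(3*(2*j*v + 2*j - v^2 - v)^3)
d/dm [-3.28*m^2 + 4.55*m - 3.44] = 4.55 - 6.56*m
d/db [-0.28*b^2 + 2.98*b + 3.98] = 2.98 - 0.56*b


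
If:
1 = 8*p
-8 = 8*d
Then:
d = -1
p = 1/8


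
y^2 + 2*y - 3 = (y - 1)*(y + 3)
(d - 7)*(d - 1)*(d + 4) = d^3 - 4*d^2 - 25*d + 28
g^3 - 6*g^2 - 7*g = g*(g - 7)*(g + 1)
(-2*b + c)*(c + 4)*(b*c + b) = -2*b^2*c^2 - 10*b^2*c - 8*b^2 + b*c^3 + 5*b*c^2 + 4*b*c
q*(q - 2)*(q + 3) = q^3 + q^2 - 6*q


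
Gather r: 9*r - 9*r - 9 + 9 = 0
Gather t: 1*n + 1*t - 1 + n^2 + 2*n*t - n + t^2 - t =n^2 + 2*n*t + t^2 - 1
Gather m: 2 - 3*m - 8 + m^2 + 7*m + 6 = m^2 + 4*m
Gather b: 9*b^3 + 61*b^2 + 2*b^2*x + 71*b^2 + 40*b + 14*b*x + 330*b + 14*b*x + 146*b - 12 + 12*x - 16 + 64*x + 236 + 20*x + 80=9*b^3 + b^2*(2*x + 132) + b*(28*x + 516) + 96*x + 288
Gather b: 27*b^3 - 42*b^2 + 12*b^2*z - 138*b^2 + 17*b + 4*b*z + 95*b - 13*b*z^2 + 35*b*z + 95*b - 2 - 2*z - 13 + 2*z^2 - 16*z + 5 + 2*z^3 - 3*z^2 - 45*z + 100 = 27*b^3 + b^2*(12*z - 180) + b*(-13*z^2 + 39*z + 207) + 2*z^3 - z^2 - 63*z + 90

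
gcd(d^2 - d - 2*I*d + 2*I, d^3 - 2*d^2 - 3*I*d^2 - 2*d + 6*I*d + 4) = d - 2*I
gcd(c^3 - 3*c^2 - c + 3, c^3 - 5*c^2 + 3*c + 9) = c^2 - 2*c - 3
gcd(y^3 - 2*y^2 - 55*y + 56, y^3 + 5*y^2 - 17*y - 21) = y + 7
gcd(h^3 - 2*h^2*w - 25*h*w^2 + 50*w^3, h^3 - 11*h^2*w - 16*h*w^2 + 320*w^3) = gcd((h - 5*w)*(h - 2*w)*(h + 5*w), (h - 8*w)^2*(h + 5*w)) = h + 5*w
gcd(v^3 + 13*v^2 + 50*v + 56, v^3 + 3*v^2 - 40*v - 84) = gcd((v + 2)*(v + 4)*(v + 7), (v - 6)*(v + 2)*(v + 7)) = v^2 + 9*v + 14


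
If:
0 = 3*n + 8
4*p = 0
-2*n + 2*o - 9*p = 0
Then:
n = -8/3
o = -8/3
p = 0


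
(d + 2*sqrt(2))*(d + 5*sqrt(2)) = d^2 + 7*sqrt(2)*d + 20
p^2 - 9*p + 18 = (p - 6)*(p - 3)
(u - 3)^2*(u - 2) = u^3 - 8*u^2 + 21*u - 18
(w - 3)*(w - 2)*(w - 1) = w^3 - 6*w^2 + 11*w - 6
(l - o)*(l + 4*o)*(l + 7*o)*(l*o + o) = l^4*o + 10*l^3*o^2 + l^3*o + 17*l^2*o^3 + 10*l^2*o^2 - 28*l*o^4 + 17*l*o^3 - 28*o^4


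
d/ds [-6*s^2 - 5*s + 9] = -12*s - 5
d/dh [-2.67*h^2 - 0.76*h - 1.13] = -5.34*h - 0.76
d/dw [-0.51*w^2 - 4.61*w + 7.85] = -1.02*w - 4.61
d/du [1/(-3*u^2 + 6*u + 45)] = 2*(u - 1)/(3*(-u^2 + 2*u + 15)^2)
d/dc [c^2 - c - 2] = 2*c - 1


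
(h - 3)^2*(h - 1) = h^3 - 7*h^2 + 15*h - 9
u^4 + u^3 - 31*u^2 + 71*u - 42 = (u - 3)*(u - 2)*(u - 1)*(u + 7)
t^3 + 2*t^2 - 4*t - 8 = (t - 2)*(t + 2)^2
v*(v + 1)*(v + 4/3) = v^3 + 7*v^2/3 + 4*v/3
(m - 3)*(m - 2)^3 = m^4 - 9*m^3 + 30*m^2 - 44*m + 24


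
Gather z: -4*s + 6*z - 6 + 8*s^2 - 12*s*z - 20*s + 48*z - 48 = 8*s^2 - 24*s + z*(54 - 12*s) - 54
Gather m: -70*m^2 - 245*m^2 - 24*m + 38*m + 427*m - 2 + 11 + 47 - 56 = -315*m^2 + 441*m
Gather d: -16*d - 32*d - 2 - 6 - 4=-48*d - 12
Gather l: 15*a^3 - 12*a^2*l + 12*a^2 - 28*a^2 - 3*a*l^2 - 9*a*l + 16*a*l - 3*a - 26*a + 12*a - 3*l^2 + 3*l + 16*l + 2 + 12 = 15*a^3 - 16*a^2 - 17*a + l^2*(-3*a - 3) + l*(-12*a^2 + 7*a + 19) + 14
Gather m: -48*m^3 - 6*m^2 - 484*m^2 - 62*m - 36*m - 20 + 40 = -48*m^3 - 490*m^2 - 98*m + 20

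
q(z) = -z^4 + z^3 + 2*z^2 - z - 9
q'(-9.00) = 3122.00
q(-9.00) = -7128.00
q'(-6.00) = 947.00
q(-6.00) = -1443.00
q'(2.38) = -28.41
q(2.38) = -18.66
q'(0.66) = 1.80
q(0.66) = -8.69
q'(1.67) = -4.58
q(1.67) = -8.21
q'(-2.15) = 44.02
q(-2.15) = -28.91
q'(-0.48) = -1.79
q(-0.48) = -8.22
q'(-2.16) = 44.67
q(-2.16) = -29.35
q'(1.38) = -0.28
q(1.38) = -7.57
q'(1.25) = 0.88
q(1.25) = -7.61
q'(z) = -4*z^3 + 3*z^2 + 4*z - 1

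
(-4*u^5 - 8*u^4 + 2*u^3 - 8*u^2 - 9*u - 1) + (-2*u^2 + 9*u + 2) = -4*u^5 - 8*u^4 + 2*u^3 - 10*u^2 + 1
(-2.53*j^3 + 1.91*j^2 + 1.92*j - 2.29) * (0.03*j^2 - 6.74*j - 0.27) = -0.0759*j^5 + 17.1095*j^4 - 12.1327*j^3 - 13.5252*j^2 + 14.9162*j + 0.6183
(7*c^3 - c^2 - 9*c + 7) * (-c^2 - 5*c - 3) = -7*c^5 - 34*c^4 - 7*c^3 + 41*c^2 - 8*c - 21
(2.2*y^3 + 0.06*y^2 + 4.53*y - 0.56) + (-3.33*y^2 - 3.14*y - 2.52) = 2.2*y^3 - 3.27*y^2 + 1.39*y - 3.08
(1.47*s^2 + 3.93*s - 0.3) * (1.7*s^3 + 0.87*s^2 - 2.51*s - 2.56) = 2.499*s^5 + 7.9599*s^4 - 0.7806*s^3 - 13.8885*s^2 - 9.3078*s + 0.768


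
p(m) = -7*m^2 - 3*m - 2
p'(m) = -14*m - 3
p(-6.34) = -264.35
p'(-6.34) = 85.76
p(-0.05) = -1.87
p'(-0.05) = -2.30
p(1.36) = -19.03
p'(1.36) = -22.04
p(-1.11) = -7.29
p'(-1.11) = 12.54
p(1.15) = -14.71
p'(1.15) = -19.10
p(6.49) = -316.31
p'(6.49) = -93.86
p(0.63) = -6.67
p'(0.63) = -11.82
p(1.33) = -18.37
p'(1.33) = -21.62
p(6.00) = -272.00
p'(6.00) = -87.00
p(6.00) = -272.00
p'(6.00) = -87.00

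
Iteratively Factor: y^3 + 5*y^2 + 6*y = (y)*(y^2 + 5*y + 6) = y*(y + 3)*(y + 2)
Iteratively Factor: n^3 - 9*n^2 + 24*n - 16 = (n - 1)*(n^2 - 8*n + 16) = (n - 4)*(n - 1)*(n - 4)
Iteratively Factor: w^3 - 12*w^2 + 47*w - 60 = (w - 5)*(w^2 - 7*w + 12) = (w - 5)*(w - 4)*(w - 3)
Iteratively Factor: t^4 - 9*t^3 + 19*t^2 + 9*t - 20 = (t + 1)*(t^3 - 10*t^2 + 29*t - 20) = (t - 4)*(t + 1)*(t^2 - 6*t + 5) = (t - 4)*(t - 1)*(t + 1)*(t - 5)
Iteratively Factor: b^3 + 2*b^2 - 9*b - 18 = (b + 3)*(b^2 - b - 6) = (b + 2)*(b + 3)*(b - 3)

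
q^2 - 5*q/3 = q*(q - 5/3)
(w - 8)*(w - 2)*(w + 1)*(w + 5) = w^4 - 4*w^3 - 39*w^2 + 46*w + 80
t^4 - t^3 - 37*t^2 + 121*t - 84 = (t - 4)*(t - 3)*(t - 1)*(t + 7)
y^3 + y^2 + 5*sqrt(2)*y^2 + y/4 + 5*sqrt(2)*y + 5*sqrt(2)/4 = (y + 1/2)^2*(y + 5*sqrt(2))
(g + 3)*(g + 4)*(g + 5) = g^3 + 12*g^2 + 47*g + 60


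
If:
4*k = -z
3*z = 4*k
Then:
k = 0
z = 0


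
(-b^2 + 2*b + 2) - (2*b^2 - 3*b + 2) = -3*b^2 + 5*b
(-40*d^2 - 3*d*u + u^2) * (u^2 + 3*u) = -40*d^2*u^2 - 120*d^2*u - 3*d*u^3 - 9*d*u^2 + u^4 + 3*u^3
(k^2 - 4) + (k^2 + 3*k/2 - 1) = 2*k^2 + 3*k/2 - 5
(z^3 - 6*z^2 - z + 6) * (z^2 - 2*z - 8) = z^5 - 8*z^4 + 3*z^3 + 56*z^2 - 4*z - 48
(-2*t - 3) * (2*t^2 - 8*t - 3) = -4*t^3 + 10*t^2 + 30*t + 9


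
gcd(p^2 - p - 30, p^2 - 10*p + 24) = p - 6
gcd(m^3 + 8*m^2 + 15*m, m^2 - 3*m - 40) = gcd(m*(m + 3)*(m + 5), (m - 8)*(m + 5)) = m + 5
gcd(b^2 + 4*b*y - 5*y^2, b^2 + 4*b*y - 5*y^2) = -b^2 - 4*b*y + 5*y^2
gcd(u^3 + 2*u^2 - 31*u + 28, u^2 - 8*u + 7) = u - 1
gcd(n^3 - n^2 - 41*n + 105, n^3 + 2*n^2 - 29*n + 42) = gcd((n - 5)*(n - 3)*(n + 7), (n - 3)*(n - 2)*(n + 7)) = n^2 + 4*n - 21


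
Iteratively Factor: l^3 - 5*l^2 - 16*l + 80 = (l - 5)*(l^2 - 16) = (l - 5)*(l + 4)*(l - 4)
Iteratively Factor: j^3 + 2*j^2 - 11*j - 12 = (j - 3)*(j^2 + 5*j + 4) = (j - 3)*(j + 4)*(j + 1)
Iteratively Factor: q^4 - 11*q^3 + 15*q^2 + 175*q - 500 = (q + 4)*(q^3 - 15*q^2 + 75*q - 125) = (q - 5)*(q + 4)*(q^2 - 10*q + 25) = (q - 5)^2*(q + 4)*(q - 5)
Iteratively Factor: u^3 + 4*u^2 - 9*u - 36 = (u + 3)*(u^2 + u - 12) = (u + 3)*(u + 4)*(u - 3)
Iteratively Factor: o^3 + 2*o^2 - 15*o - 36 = (o - 4)*(o^2 + 6*o + 9) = (o - 4)*(o + 3)*(o + 3)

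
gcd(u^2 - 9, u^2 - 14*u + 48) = 1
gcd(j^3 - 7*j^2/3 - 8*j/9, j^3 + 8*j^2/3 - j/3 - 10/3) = 1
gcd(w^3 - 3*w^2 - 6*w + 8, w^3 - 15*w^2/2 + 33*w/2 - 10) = w^2 - 5*w + 4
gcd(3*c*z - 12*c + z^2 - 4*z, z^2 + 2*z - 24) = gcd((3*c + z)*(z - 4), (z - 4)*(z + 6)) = z - 4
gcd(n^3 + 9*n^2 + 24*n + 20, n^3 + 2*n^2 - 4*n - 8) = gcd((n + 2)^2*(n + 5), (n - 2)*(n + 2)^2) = n^2 + 4*n + 4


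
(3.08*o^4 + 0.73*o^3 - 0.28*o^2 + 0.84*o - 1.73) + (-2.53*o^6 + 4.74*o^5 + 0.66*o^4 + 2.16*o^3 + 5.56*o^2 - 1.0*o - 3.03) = -2.53*o^6 + 4.74*o^5 + 3.74*o^4 + 2.89*o^3 + 5.28*o^2 - 0.16*o - 4.76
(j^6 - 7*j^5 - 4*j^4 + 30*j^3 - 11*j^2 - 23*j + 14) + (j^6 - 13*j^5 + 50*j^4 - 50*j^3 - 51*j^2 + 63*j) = 2*j^6 - 20*j^5 + 46*j^4 - 20*j^3 - 62*j^2 + 40*j + 14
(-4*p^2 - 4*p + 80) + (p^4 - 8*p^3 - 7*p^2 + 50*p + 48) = p^4 - 8*p^3 - 11*p^2 + 46*p + 128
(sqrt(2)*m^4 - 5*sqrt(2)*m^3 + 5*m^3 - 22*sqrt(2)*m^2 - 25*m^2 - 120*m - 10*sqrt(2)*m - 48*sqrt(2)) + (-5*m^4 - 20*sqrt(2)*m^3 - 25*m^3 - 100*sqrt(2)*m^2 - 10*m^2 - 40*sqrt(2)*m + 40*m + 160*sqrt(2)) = -5*m^4 + sqrt(2)*m^4 - 25*sqrt(2)*m^3 - 20*m^3 - 122*sqrt(2)*m^2 - 35*m^2 - 80*m - 50*sqrt(2)*m + 112*sqrt(2)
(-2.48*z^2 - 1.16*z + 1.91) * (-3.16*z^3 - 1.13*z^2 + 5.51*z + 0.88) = 7.8368*z^5 + 6.468*z^4 - 18.3896*z^3 - 10.7323*z^2 + 9.5033*z + 1.6808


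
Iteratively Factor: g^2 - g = (g - 1)*(g)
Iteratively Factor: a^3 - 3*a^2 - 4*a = (a)*(a^2 - 3*a - 4) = a*(a - 4)*(a + 1)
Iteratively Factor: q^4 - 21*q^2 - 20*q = (q - 5)*(q^3 + 5*q^2 + 4*q) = (q - 5)*(q + 1)*(q^2 + 4*q) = (q - 5)*(q + 1)*(q + 4)*(q)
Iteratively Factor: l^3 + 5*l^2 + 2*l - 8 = (l + 2)*(l^2 + 3*l - 4) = (l + 2)*(l + 4)*(l - 1)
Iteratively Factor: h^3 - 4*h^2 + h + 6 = (h + 1)*(h^2 - 5*h + 6) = (h - 2)*(h + 1)*(h - 3)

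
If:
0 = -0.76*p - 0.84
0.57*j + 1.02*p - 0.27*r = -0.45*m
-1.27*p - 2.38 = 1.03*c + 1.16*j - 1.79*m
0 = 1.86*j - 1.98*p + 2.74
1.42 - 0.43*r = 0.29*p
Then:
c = 16.44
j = -2.65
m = 8.29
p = -1.11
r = 4.05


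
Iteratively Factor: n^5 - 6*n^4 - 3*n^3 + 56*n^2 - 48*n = (n - 4)*(n^4 - 2*n^3 - 11*n^2 + 12*n) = (n - 4)^2*(n^3 + 2*n^2 - 3*n) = (n - 4)^2*(n + 3)*(n^2 - n) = n*(n - 4)^2*(n + 3)*(n - 1)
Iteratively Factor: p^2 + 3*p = (p + 3)*(p)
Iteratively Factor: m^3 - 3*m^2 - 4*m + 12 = (m + 2)*(m^2 - 5*m + 6) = (m - 3)*(m + 2)*(m - 2)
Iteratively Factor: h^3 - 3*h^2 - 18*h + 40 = (h - 2)*(h^2 - h - 20) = (h - 2)*(h + 4)*(h - 5)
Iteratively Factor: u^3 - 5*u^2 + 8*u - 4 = (u - 2)*(u^2 - 3*u + 2) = (u - 2)*(u - 1)*(u - 2)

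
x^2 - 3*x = x*(x - 3)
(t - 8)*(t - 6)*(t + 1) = t^3 - 13*t^2 + 34*t + 48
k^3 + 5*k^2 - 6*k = k*(k - 1)*(k + 6)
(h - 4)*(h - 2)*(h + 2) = h^3 - 4*h^2 - 4*h + 16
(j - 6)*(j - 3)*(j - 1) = j^3 - 10*j^2 + 27*j - 18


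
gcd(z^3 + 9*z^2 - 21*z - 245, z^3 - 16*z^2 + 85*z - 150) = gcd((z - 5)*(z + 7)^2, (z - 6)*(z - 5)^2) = z - 5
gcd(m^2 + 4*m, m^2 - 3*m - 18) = 1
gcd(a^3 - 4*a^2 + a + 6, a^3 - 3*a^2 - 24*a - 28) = 1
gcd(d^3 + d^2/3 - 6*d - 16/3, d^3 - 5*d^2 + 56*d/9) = d - 8/3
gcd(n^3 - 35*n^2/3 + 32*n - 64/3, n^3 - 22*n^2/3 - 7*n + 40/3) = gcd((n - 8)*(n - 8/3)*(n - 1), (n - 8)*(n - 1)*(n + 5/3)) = n^2 - 9*n + 8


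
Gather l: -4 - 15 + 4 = -15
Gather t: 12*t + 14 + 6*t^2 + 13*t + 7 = 6*t^2 + 25*t + 21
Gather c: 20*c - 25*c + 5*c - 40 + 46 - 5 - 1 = 0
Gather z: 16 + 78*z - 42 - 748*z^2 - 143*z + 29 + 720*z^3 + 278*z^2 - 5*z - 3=720*z^3 - 470*z^2 - 70*z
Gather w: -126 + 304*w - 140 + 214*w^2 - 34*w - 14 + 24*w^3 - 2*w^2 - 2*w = 24*w^3 + 212*w^2 + 268*w - 280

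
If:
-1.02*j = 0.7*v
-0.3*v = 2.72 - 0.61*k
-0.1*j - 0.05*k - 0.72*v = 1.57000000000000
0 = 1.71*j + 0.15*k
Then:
No Solution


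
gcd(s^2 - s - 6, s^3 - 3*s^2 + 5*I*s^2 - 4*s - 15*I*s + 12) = s - 3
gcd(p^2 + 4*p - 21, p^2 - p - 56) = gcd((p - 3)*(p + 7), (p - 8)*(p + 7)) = p + 7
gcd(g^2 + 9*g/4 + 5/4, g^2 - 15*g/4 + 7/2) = 1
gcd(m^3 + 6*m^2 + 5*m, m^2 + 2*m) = m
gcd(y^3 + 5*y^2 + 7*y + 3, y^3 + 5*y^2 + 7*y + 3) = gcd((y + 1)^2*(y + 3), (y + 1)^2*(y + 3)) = y^3 + 5*y^2 + 7*y + 3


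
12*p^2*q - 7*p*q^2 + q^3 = q*(-4*p + q)*(-3*p + q)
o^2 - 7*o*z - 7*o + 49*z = (o - 7)*(o - 7*z)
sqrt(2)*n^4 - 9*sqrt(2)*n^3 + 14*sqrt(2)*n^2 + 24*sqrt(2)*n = n*(n - 6)*(n - 4)*(sqrt(2)*n + sqrt(2))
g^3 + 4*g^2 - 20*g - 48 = (g - 4)*(g + 2)*(g + 6)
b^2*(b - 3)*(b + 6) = b^4 + 3*b^3 - 18*b^2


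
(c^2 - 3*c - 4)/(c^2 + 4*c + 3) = (c - 4)/(c + 3)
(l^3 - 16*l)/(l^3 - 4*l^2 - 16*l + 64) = l/(l - 4)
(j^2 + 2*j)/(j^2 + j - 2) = j/(j - 1)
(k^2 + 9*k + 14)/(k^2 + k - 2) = (k + 7)/(k - 1)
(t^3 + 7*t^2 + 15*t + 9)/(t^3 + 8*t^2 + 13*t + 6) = (t^2 + 6*t + 9)/(t^2 + 7*t + 6)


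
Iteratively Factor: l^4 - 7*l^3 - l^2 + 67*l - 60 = (l - 1)*(l^3 - 6*l^2 - 7*l + 60) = (l - 4)*(l - 1)*(l^2 - 2*l - 15) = (l - 4)*(l - 1)*(l + 3)*(l - 5)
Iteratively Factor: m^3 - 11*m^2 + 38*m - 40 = (m - 2)*(m^2 - 9*m + 20) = (m - 4)*(m - 2)*(m - 5)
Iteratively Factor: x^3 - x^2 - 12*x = (x)*(x^2 - x - 12) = x*(x + 3)*(x - 4)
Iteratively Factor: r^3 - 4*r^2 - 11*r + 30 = (r - 2)*(r^2 - 2*r - 15) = (r - 5)*(r - 2)*(r + 3)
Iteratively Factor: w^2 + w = (w + 1)*(w)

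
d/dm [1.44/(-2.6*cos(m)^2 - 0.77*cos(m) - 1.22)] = -(7.488*cos(m) + 1.1088)*sin(m)/(2.6*cos(m)^2 + 0.77*cos(m) + 1.22)^2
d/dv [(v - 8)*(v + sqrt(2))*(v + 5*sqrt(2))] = 3*v^2 - 16*v + 12*sqrt(2)*v - 48*sqrt(2) + 10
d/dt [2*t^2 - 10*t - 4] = 4*t - 10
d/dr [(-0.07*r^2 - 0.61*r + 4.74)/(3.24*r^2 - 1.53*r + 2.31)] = (2.0835*r^2 - 31.0386*r + 5.8431)/(10.4976*r^4 - 9.9144*r^3 + 17.3097*r^2 - 7.0686*r + 5.3361)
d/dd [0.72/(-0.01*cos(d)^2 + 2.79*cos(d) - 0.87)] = (2.0088 - 0.0144*cos(d))*sin(d)/(0.01*cos(d)^2 - 2.79*cos(d) + 0.87)^2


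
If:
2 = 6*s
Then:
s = 1/3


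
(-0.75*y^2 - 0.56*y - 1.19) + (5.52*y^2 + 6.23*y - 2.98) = 4.77*y^2 + 5.67*y - 4.17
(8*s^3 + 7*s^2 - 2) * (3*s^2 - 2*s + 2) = 24*s^5 + 5*s^4 + 2*s^3 + 8*s^2 + 4*s - 4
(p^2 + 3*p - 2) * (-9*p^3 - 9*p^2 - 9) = -9*p^5 - 36*p^4 - 9*p^3 + 9*p^2 - 27*p + 18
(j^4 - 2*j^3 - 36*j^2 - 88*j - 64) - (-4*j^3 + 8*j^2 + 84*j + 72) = j^4 + 2*j^3 - 44*j^2 - 172*j - 136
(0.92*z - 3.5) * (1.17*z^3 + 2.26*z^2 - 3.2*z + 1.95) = 1.0764*z^4 - 2.0158*z^3 - 10.854*z^2 + 12.994*z - 6.825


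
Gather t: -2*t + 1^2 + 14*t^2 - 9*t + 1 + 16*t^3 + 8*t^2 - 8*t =16*t^3 + 22*t^2 - 19*t + 2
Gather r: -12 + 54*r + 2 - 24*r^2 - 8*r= -24*r^2 + 46*r - 10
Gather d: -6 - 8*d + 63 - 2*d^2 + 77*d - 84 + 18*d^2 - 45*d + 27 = 16*d^2 + 24*d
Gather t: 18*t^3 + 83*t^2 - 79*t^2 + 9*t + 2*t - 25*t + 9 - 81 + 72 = 18*t^3 + 4*t^2 - 14*t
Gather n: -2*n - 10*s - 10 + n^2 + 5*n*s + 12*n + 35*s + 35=n^2 + n*(5*s + 10) + 25*s + 25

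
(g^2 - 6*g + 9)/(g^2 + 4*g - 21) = (g - 3)/(g + 7)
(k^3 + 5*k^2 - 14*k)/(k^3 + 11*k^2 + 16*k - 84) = k/(k + 6)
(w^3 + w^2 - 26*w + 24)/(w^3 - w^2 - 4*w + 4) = (w^2 + 2*w - 24)/(w^2 - 4)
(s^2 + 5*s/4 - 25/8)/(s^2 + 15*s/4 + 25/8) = (4*s - 5)/(4*s + 5)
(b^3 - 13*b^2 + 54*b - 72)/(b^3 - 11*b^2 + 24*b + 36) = (b^2 - 7*b + 12)/(b^2 - 5*b - 6)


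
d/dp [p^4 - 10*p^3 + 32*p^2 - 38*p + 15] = 4*p^3 - 30*p^2 + 64*p - 38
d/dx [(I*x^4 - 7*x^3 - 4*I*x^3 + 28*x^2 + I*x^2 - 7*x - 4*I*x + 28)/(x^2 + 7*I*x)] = 2*I*x - 4*I + 4*I/x^2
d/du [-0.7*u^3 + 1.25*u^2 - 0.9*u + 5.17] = -2.1*u^2 + 2.5*u - 0.9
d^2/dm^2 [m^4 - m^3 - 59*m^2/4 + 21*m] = 12*m^2 - 6*m - 59/2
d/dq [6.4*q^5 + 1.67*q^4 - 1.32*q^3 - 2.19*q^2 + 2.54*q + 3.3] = 32.0*q^4 + 6.68*q^3 - 3.96*q^2 - 4.38*q + 2.54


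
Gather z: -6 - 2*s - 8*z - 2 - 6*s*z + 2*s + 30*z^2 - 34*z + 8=30*z^2 + z*(-6*s - 42)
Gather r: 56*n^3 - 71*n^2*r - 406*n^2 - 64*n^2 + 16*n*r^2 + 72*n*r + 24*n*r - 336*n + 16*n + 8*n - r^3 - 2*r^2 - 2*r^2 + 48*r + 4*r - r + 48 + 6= 56*n^3 - 470*n^2 - 312*n - r^3 + r^2*(16*n - 4) + r*(-71*n^2 + 96*n + 51) + 54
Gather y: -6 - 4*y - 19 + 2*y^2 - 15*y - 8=2*y^2 - 19*y - 33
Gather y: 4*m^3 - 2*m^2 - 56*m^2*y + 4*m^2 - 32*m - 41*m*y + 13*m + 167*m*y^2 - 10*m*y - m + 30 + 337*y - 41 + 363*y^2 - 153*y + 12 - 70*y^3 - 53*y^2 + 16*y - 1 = 4*m^3 + 2*m^2 - 20*m - 70*y^3 + y^2*(167*m + 310) + y*(-56*m^2 - 51*m + 200)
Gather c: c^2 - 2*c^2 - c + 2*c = -c^2 + c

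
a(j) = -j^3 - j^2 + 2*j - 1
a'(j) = -3*j^2 - 2*j + 2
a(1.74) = -5.82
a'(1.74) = -10.56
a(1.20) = -1.77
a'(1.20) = -4.72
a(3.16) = -36.22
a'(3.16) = -34.28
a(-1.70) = -2.38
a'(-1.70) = -3.27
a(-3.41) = 20.20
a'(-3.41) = -26.06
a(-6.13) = 179.51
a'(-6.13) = -98.47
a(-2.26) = 0.92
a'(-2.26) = -8.80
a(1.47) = -3.40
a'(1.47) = -7.42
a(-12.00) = 1559.00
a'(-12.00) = -406.00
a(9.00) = -793.00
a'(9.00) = -259.00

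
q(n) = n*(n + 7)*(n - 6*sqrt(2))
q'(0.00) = -59.40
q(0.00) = 0.00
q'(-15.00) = 660.16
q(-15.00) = -2818.23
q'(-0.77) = -55.33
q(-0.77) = 44.40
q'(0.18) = -59.83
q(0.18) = -10.73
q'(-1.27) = -50.79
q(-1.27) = 70.99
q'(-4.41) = 12.05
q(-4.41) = 147.29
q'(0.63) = -60.08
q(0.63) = -37.76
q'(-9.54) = 241.98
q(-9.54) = -436.78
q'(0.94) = -59.54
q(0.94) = -56.31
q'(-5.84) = 60.27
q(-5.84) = 97.05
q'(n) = n*(n + 7) + n*(n - 6*sqrt(2)) + (n + 7)*(n - 6*sqrt(2))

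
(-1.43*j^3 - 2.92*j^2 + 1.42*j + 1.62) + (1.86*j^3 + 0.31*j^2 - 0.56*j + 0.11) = 0.43*j^3 - 2.61*j^2 + 0.86*j + 1.73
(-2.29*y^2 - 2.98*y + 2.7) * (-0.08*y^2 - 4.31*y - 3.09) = 0.1832*y^4 + 10.1083*y^3 + 19.7039*y^2 - 2.4288*y - 8.343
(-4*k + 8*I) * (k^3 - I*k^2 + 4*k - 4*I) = -4*k^4 + 12*I*k^3 - 8*k^2 + 48*I*k + 32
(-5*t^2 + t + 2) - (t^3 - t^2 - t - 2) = -t^3 - 4*t^2 + 2*t + 4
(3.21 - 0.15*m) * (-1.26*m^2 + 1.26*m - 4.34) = 0.189*m^3 - 4.2336*m^2 + 4.6956*m - 13.9314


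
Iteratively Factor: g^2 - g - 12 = (g - 4)*(g + 3)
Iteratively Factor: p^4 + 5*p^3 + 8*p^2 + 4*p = (p + 2)*(p^3 + 3*p^2 + 2*p) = p*(p + 2)*(p^2 + 3*p + 2) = p*(p + 2)^2*(p + 1)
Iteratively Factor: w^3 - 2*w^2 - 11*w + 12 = (w - 4)*(w^2 + 2*w - 3) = (w - 4)*(w - 1)*(w + 3)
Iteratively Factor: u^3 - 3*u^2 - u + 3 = (u - 1)*(u^2 - 2*u - 3) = (u - 3)*(u - 1)*(u + 1)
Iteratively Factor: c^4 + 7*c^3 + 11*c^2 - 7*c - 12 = (c + 4)*(c^3 + 3*c^2 - c - 3) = (c + 3)*(c + 4)*(c^2 - 1) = (c + 1)*(c + 3)*(c + 4)*(c - 1)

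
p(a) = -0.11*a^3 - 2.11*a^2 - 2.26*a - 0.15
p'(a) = -0.33*a^2 - 4.22*a - 2.26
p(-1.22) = -0.33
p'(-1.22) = 2.40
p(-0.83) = 0.34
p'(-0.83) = 1.02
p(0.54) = -2.00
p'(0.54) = -4.64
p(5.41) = -91.55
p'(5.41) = -34.75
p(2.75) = -24.61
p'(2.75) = -16.36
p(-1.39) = -0.79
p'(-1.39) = 2.97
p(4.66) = -67.63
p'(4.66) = -29.09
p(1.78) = -11.48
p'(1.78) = -10.82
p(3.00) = -28.89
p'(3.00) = -17.89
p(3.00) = -28.89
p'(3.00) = -17.89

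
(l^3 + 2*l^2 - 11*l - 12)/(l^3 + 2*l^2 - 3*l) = (l^3 + 2*l^2 - 11*l - 12)/(l*(l^2 + 2*l - 3))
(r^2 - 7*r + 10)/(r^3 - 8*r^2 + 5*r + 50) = (r - 2)/(r^2 - 3*r - 10)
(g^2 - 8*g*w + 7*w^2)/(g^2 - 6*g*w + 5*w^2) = (-g + 7*w)/(-g + 5*w)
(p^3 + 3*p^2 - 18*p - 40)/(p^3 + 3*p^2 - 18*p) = (p^3 + 3*p^2 - 18*p - 40)/(p*(p^2 + 3*p - 18))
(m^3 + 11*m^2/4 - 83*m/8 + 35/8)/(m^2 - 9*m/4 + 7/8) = m + 5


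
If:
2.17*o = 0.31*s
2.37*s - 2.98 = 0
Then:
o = 0.18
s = 1.26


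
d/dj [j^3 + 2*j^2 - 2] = j*(3*j + 4)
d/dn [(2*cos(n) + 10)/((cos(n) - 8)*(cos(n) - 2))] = 2*(cos(n)^2 + 10*cos(n) - 66)*sin(n)/((cos(n) - 8)^2*(cos(n) - 2)^2)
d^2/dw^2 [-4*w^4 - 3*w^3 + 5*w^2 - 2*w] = -48*w^2 - 18*w + 10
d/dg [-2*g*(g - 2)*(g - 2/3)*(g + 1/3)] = -8*g^3 + 14*g^2 - 16*g/9 - 8/9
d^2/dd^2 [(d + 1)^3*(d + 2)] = 6*(d + 1)*(2*d + 3)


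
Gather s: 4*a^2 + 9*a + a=4*a^2 + 10*a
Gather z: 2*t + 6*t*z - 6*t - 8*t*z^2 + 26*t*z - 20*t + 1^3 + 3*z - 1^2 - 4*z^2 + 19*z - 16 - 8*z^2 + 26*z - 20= -24*t + z^2*(-8*t - 12) + z*(32*t + 48) - 36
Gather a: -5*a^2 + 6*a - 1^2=-5*a^2 + 6*a - 1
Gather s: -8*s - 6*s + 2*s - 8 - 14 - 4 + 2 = -12*s - 24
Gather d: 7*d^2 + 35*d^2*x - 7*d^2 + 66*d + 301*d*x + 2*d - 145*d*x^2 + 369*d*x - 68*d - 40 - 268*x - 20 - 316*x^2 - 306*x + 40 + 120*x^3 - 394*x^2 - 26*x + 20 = 35*d^2*x + d*(-145*x^2 + 670*x) + 120*x^3 - 710*x^2 - 600*x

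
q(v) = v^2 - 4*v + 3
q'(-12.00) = -28.00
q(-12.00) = 195.00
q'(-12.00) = -28.00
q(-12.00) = 195.00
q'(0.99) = -2.02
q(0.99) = 0.02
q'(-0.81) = -5.62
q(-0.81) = 6.90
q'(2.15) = 0.30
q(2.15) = -0.98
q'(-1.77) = -7.54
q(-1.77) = 13.21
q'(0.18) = -3.64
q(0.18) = 2.31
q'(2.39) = 0.78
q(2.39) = -0.85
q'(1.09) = -1.82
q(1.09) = -0.17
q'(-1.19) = -6.38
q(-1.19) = 9.18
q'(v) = 2*v - 4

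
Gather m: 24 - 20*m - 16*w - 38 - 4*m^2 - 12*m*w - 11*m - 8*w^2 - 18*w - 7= -4*m^2 + m*(-12*w - 31) - 8*w^2 - 34*w - 21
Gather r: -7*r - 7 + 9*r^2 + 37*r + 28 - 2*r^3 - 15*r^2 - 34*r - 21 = -2*r^3 - 6*r^2 - 4*r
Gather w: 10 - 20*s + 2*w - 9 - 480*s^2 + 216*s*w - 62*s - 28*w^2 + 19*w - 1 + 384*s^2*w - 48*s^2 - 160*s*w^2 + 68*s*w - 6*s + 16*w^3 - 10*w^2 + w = -528*s^2 - 88*s + 16*w^3 + w^2*(-160*s - 38) + w*(384*s^2 + 284*s + 22)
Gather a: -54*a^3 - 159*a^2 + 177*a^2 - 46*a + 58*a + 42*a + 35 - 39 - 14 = -54*a^3 + 18*a^2 + 54*a - 18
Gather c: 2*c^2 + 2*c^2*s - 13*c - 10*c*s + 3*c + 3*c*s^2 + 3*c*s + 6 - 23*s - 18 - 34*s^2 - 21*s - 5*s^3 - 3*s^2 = c^2*(2*s + 2) + c*(3*s^2 - 7*s - 10) - 5*s^3 - 37*s^2 - 44*s - 12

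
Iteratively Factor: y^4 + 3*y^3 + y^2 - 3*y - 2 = (y - 1)*(y^3 + 4*y^2 + 5*y + 2) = (y - 1)*(y + 2)*(y^2 + 2*y + 1) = (y - 1)*(y + 1)*(y + 2)*(y + 1)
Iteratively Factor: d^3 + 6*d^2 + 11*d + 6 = (d + 2)*(d^2 + 4*d + 3) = (d + 2)*(d + 3)*(d + 1)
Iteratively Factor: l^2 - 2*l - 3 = (l - 3)*(l + 1)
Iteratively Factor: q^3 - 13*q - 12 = (q + 3)*(q^2 - 3*q - 4) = (q - 4)*(q + 3)*(q + 1)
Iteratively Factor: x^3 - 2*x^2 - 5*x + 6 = (x - 1)*(x^2 - x - 6) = (x - 3)*(x - 1)*(x + 2)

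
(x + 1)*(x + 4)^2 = x^3 + 9*x^2 + 24*x + 16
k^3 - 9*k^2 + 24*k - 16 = (k - 4)^2*(k - 1)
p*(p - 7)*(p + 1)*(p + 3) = p^4 - 3*p^3 - 25*p^2 - 21*p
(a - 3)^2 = a^2 - 6*a + 9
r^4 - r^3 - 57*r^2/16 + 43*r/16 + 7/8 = (r - 2)*(r - 1)*(r + 1/4)*(r + 7/4)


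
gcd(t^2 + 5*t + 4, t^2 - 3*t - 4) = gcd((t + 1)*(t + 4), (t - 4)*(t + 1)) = t + 1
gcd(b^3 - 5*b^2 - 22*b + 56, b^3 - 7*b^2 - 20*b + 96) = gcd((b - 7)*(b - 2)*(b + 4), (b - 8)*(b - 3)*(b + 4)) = b + 4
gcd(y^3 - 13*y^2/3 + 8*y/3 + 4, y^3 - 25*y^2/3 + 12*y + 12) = y^2 - 7*y/3 - 2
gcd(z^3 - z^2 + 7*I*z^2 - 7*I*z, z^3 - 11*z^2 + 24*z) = z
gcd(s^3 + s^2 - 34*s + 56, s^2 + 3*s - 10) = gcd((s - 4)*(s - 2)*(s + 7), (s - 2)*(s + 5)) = s - 2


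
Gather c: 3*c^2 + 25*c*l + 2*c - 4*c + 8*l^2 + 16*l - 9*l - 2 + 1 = 3*c^2 + c*(25*l - 2) + 8*l^2 + 7*l - 1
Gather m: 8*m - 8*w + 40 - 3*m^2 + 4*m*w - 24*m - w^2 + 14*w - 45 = -3*m^2 + m*(4*w - 16) - w^2 + 6*w - 5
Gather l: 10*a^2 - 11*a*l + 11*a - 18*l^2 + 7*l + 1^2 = 10*a^2 + 11*a - 18*l^2 + l*(7 - 11*a) + 1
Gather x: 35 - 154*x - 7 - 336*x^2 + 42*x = -336*x^2 - 112*x + 28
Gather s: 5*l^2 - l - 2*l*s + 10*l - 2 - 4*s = 5*l^2 + 9*l + s*(-2*l - 4) - 2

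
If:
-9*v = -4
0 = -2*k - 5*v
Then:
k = -10/9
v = 4/9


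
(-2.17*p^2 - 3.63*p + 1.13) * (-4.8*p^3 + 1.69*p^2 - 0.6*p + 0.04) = 10.416*p^5 + 13.7567*p^4 - 10.2567*p^3 + 4.0009*p^2 - 0.8232*p + 0.0452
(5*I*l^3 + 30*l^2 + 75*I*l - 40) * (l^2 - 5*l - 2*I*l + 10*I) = 5*I*l^5 + 40*l^4 - 25*I*l^4 - 200*l^3 + 15*I*l^3 + 110*l^2 - 75*I*l^2 - 550*l + 80*I*l - 400*I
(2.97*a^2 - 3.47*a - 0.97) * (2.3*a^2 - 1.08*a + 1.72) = 6.831*a^4 - 11.1886*a^3 + 6.625*a^2 - 4.9208*a - 1.6684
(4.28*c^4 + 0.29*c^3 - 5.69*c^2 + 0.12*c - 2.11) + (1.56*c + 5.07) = 4.28*c^4 + 0.29*c^3 - 5.69*c^2 + 1.68*c + 2.96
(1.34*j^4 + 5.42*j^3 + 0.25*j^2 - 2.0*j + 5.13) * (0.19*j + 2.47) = 0.2546*j^5 + 4.3396*j^4 + 13.4349*j^3 + 0.2375*j^2 - 3.9653*j + 12.6711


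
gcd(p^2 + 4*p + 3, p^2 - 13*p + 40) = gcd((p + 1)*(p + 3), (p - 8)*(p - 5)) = 1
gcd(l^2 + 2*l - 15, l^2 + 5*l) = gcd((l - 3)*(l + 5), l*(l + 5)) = l + 5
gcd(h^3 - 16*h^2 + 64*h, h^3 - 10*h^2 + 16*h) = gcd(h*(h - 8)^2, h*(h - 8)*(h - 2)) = h^2 - 8*h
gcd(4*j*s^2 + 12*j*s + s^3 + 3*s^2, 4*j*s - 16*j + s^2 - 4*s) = 4*j + s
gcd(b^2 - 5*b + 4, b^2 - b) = b - 1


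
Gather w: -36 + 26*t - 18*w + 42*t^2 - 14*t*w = 42*t^2 + 26*t + w*(-14*t - 18) - 36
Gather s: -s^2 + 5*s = -s^2 + 5*s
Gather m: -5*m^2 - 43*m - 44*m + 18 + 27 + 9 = -5*m^2 - 87*m + 54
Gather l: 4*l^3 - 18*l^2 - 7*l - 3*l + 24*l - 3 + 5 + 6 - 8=4*l^3 - 18*l^2 + 14*l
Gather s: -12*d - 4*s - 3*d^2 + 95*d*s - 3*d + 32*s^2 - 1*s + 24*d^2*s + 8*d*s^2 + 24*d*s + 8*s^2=-3*d^2 - 15*d + s^2*(8*d + 40) + s*(24*d^2 + 119*d - 5)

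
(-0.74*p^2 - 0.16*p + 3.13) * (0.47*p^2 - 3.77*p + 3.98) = -0.3478*p^4 + 2.7146*p^3 - 0.8709*p^2 - 12.4369*p + 12.4574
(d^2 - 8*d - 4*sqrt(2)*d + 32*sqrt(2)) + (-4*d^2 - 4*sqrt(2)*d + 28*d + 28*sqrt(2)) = -3*d^2 - 8*sqrt(2)*d + 20*d + 60*sqrt(2)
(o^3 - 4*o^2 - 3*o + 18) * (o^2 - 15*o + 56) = o^5 - 19*o^4 + 113*o^3 - 161*o^2 - 438*o + 1008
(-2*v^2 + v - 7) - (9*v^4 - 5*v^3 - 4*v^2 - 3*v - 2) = -9*v^4 + 5*v^3 + 2*v^2 + 4*v - 5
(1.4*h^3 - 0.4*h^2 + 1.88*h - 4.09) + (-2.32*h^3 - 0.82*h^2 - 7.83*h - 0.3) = -0.92*h^3 - 1.22*h^2 - 5.95*h - 4.39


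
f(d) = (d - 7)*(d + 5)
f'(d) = 2*d - 2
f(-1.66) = -28.92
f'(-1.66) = -5.32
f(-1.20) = -31.16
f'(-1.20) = -4.40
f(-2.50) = -23.75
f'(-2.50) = -7.00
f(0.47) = -35.72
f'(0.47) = -1.06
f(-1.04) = -31.84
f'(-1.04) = -4.08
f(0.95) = -36.00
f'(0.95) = -0.10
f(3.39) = -30.29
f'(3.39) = 4.78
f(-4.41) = -6.73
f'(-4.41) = -10.82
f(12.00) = 85.00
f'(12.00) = 22.00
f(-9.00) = 64.00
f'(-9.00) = -20.00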